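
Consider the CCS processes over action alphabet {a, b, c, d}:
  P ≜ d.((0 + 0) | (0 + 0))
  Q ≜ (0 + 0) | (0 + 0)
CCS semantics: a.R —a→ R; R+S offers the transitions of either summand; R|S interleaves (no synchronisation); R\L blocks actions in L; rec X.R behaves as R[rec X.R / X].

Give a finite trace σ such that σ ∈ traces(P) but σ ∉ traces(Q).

LTS(P): 2 reachable states
  u0 = d.((0 + 0) | (0 + 0)) ⊢ —d→ u1
  u1 = (0 + 0) | (0 + 0) ⊢ deadlocked
LTS(Q): 1 reachable states
  v0 = (0 + 0) | (0 + 0) ⊢ deadlocked
Run σ = ⟨d⟩ on P: start {u0}
  after d @ step 1: {u1}
  — P admits the full trace.
Run σ = ⟨d⟩ on Q: start {v0}
  after d @ step 1: ∅  — Q cannot continue

d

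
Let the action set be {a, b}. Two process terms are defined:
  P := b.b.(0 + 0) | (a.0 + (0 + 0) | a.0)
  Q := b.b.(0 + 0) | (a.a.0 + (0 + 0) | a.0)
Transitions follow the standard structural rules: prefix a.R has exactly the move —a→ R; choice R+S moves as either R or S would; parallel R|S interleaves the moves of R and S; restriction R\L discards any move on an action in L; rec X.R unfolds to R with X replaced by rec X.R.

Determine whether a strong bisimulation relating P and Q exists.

LTS(P): 9 reachable states
  m0 = b.b.(0 + 0) | (a.0 + (0 + 0) | a.0) :: —a→ m1, —a→ m2, —b→ m3
  m1 = b.b.(0 + 0) | ((0 + 0) | 0) :: —b→ m4
  m2 = b.b.(0 + 0) | 0 :: —b→ m5
  m3 = b.(0 + 0) | (a.0 + (0 + 0) | a.0) :: —a→ m4, —a→ m5, —b→ m6
  m4 = b.(0 + 0) | ((0 + 0) | 0) :: —b→ m7
  m5 = b.(0 + 0) | 0 :: —b→ m8
  m6 = (0 + 0) | (a.0 + (0 + 0) | a.0) :: —a→ m7, —a→ m8
  m7 = (0 + 0) | ((0 + 0) | 0) :: stopped
  m8 = (0 + 0) | 0 :: stopped
LTS(Q): 12 reachable states
  n0 = b.b.(0 + 0) | (a.a.0 + (0 + 0) | a.0) :: —a→ n1, —a→ n2, —b→ n3
  n1 = b.b.(0 + 0) | ((0 + 0) | 0) :: —b→ n4
  n2 = b.b.(0 + 0) | a.0 :: —a→ n5, —b→ n6
  n3 = b.(0 + 0) | (a.a.0 + (0 + 0) | a.0) :: —a→ n4, —a→ n6, —b→ n7
  n4 = b.(0 + 0) | ((0 + 0) | 0) :: —b→ n8
  n5 = b.b.(0 + 0) | 0 :: —b→ n9
  n6 = b.(0 + 0) | a.0 :: —a→ n9, —b→ n10
  n7 = (0 + 0) | (a.a.0 + (0 + 0) | a.0) :: —a→ n10, —a→ n8
  n8 = (0 + 0) | ((0 + 0) | 0) :: stopped
  n9 = b.(0 + 0) | 0 :: —b→ n11
  n10 = (0 + 0) | a.0 :: —a→ n11
  n11 = (0 + 0) | 0 :: stopped
Coarsest stable partition (strong bisimilarity classes):
  B0 = {m0, n2}
  B1 = {m1, m2, n1, n5}
  B2 = {m4, m5, n4, n9}
  B3 = {m7, m8, n11, n8}
  B4 = {m3, n6}
  B5 = {m6, n10}
  B6 = {n0}
  B7 = {n3}
  B8 = {n7}
m0 ∈ B0, n0 ∈ B6 → different blocks

not bisimilar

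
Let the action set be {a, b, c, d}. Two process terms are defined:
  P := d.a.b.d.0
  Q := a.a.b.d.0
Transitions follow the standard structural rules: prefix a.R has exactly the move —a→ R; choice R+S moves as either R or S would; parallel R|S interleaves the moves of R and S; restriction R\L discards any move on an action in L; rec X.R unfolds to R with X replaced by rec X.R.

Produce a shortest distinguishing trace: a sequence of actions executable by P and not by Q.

Reachable graph of P (5 states):
  u0 = d.a.b.d.0 ⊢ --d--▸ u1
  u1 = a.b.d.0 ⊢ --a--▸ u2
  u2 = b.d.0 ⊢ --b--▸ u3
  u3 = d.0 ⊢ --d--▸ u4
  u4 = 0 ⊢ stopped
Reachable graph of Q (5 states):
  v0 = a.a.b.d.0 ⊢ --a--▸ v1
  v1 = a.b.d.0 ⊢ --a--▸ v2
  v2 = b.d.0 ⊢ --b--▸ v3
  v3 = d.0 ⊢ --d--▸ v4
  v4 = 0 ⊢ stopped
Executing d from P (initial set {u0}):
  step 1 (d): {u1}
  — P admits the full trace.
Executing d from Q (initial set {v0}):
  step 1 (d): no successor for Q

d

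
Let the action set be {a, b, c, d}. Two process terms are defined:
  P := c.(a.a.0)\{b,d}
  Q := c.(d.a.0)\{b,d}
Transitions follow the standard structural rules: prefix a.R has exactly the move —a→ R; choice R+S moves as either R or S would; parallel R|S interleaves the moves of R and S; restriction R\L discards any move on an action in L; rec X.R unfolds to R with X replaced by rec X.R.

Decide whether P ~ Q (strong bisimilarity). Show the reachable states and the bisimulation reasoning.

NO

LTS(P): 4 reachable states
  s0 = c.(a.a.0)\{b,d} ⊢ —c→ s1
  s1 = (a.a.0)\{b,d} ⊢ —a→ s2
  s2 = (a.0)\{b,d} ⊢ —a→ s3
  s3 = 0\{b,d} ⊢ ∅
LTS(Q): 2 reachable states
  t0 = c.(d.a.0)\{b,d} ⊢ —c→ t1
  t1 = (d.a.0)\{b,d} ⊢ ∅
Partition-refinement fixed point:
  B0 = {s0}
  B1 = {s1}
  B2 = {s2}
  B3 = {s3, t1}
  B4 = {t0}
s0 ∈ B0, t0 ∈ B4 → different blocks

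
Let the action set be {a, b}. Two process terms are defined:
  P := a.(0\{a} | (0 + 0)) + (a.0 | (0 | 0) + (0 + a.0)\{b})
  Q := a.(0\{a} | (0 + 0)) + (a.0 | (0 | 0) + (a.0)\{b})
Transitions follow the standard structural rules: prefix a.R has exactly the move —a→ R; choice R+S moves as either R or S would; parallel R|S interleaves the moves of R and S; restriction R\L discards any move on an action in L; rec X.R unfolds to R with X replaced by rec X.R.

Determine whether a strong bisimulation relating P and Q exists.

P's transition system — 4 states:
  u0 = a.(0\{a} | (0 + 0)) + (a.0 | (0 | 0) + (0 + a.0)\{b}) ⊢ =a=> u1, =a=> u2, =a=> u3
  u1 = 0 | (0 | 0) ⊢ ∅
  u2 = 0\{a} | (0 + 0) ⊢ ∅
  u3 = 0\{b} ⊢ ∅
Q's transition system — 4 states:
  v0 = a.(0\{a} | (0 + 0)) + (a.0 | (0 | 0) + (a.0)\{b}) ⊢ =a=> v1, =a=> v2, =a=> v3
  v1 = 0 | (0 | 0) ⊢ ∅
  v2 = 0\{a} | (0 + 0) ⊢ ∅
  v3 = 0\{b} ⊢ ∅
Bisimilarity quotient blocks:
  B0 = {u0, v0}
  B1 = {u1, u2, u3, v1, v2, v3}
u0 ∈ B0, v0 ∈ B0 → same block

YES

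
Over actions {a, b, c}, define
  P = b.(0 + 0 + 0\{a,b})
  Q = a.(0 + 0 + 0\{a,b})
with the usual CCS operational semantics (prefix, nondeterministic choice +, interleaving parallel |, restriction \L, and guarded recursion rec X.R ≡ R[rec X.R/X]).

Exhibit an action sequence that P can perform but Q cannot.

P's transition system — 2 states:
  p0 = b.(0 + 0 + 0\{a,b}) :: -b-> p1
  p1 = 0 + 0 + 0\{a,b} :: ·
Q's transition system — 2 states:
  q0 = a.(0 + 0 + 0\{a,b}) :: -a-> q1
  q1 = 0 + 0 + 0\{a,b} :: ·
Trace ⟨b⟩ through P, begin at {p0}:
  step 1 (b): {p1}
  P completes σ.
Trace ⟨b⟩ through Q, begin at {q0}:
  step 1 (b): ∅ (Q stuck)

b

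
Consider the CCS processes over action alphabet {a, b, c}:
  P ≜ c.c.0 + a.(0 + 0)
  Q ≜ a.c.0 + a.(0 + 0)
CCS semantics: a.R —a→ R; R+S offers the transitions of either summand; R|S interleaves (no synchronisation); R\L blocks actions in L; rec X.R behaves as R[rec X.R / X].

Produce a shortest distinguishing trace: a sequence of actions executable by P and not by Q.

Reachable graph of P (4 states):
  m0 = c.c.0 + a.(0 + 0) :: ··a··> m1, ··c··> m2
  m1 = 0 + 0 :: ∅
  m2 = c.0 :: ··c··> m3
  m3 = 0 :: ∅
Reachable graph of Q (4 states):
  n0 = a.c.0 + a.(0 + 0) :: ··a··> n1, ··a··> n2
  n1 = 0 + 0 :: ∅
  n2 = c.0 :: ··c··> n3
  n3 = 0 :: ∅
Run σ = ⟨c⟩ on P: start {m0}
  after c @ step 1: {m2}
  P completes σ.
Run σ = ⟨c⟩ on Q: start {n0}
  after c @ step 1: ∅ (Q stuck)

c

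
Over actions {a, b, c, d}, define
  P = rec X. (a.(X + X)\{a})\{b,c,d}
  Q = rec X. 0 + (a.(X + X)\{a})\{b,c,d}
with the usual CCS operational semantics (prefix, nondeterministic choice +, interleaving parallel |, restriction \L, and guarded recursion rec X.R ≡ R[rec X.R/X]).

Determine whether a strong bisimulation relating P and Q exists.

LTS(P): 2 reachable states
  m0 = rec X. (a.(X + X)\{a})\{b,c,d} :: ··a··> m1
  m1 = ((rec X. (a.(X + X)\{a})\{b,c,d}) + (rec X. (a.(X + X)\{a})\{b,c,d}))\{a}\{b,c,d} :: (no moves)
LTS(Q): 2 reachable states
  n0 = rec X. 0 + (a.(X + X)\{a})\{b,c,d} :: ··a··> n1
  n1 = ((rec X. 0 + (a.(X + X)\{a})\{b,c,d}) + (rec X. 0 + (a.(X + X)\{a})\{b,c,d}))\{a}\{b,c,d} :: (no moves)
Partition-refinement fixed point:
  B0 = {m0, n0}
  B1 = {m1, n1}
m0 ∈ B0, n0 ∈ B0 → same block

bisimilar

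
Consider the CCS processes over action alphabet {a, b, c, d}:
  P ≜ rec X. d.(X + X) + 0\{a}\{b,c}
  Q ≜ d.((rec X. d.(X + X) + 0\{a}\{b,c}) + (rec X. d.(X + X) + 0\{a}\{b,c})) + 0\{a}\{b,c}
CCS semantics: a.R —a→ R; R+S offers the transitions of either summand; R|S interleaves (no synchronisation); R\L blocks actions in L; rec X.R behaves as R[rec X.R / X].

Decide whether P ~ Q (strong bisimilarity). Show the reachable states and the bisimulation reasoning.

LTS(P): 2 reachable states
  m0 = rec X. d.(X + X) + 0\{a}\{b,c} | ··d··> m1
  m1 = (rec X. d.(X + X) + 0\{a}\{b,c}) + (rec X. d.(X + X) + 0\{a}\{b,c}) | ··d··> m1
LTS(Q): 2 reachable states
  n0 = d.((rec X. d.(X + X) + 0\{a}\{b,c}) + (rec X. d.(X + X) + 0\{a}\{b,c})) + 0\{a}\{b,c} | ··d··> n1
  n1 = (rec X. d.(X + X) + 0\{a}\{b,c}) + (rec X. d.(X + X) + 0\{a}\{b,c}) | ··d··> n1
Bisimilarity quotient blocks:
  B0 = {m0, m1, n0, n1}
m0 ∈ B0, n0 ∈ B0 → same block

YES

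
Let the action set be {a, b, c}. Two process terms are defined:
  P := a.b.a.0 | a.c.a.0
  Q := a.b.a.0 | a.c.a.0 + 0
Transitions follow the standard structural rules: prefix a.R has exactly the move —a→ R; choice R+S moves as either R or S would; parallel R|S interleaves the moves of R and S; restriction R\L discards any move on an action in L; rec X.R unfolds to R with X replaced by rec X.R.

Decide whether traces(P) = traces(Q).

YES

Reachable graph of P (16 states):
  u0 = a.b.a.0 | a.c.a.0 | --a--▸ u1, --a--▸ u2
  u1 = a.b.a.0 | c.a.0 | --a--▸ u3, --c--▸ u4
  u2 = b.a.0 | a.c.a.0 | --a--▸ u3, --b--▸ u5
  u3 = b.a.0 | c.a.0 | --b--▸ u6, --c--▸ u7
  u4 = a.b.a.0 | a.0 | --a--▸ u7, --a--▸ u8
  u5 = a.0 | a.c.a.0 | --a--▸ u6, --a--▸ u9
  u6 = a.0 | c.a.0 | --a--▸ u10, --c--▸ u11
  u7 = b.a.0 | a.0 | --a--▸ u12, --b--▸ u11
  u8 = a.b.a.0 | 0 | --a--▸ u12
  u9 = 0 | a.c.a.0 | --a--▸ u10
  u10 = 0 | c.a.0 | --c--▸ u13
  u11 = a.0 | a.0 | --a--▸ u13, --a--▸ u14
  u12 = b.a.0 | 0 | --b--▸ u14
  u13 = 0 | a.0 | --a--▸ u15
  u14 = a.0 | 0 | --a--▸ u15
  u15 = 0 | 0 | ·
Reachable graph of Q (16 states):
  v0 = a.b.a.0 | a.c.a.0 + 0 | --a--▸ v1, --a--▸ v2
  v1 = a.b.a.0 | c.a.0 | --a--▸ v3, --c--▸ v4
  v2 = b.a.0 | a.c.a.0 | --a--▸ v3, --b--▸ v5
  v3 = b.a.0 | c.a.0 | --b--▸ v6, --c--▸ v7
  v4 = a.b.a.0 | a.0 | --a--▸ v7, --a--▸ v8
  v5 = a.0 | a.c.a.0 | --a--▸ v6, --a--▸ v9
  v6 = a.0 | c.a.0 | --a--▸ v10, --c--▸ v11
  v7 = b.a.0 | a.0 | --a--▸ v12, --b--▸ v11
  v8 = a.b.a.0 | 0 | --a--▸ v12
  v9 = 0 | a.c.a.0 | --a--▸ v10
  v10 = 0 | c.a.0 | --c--▸ v13
  v11 = a.0 | a.0 | --a--▸ v13, --a--▸ v14
  v12 = b.a.0 | 0 | --b--▸ v14
  v13 = 0 | a.0 | --a--▸ v15
  v14 = a.0 | 0 | --a--▸ v15
  v15 = 0 | 0 | ·
Partition-refinement fixed point:
  B0 = {u0, v0}
  B1 = {u2, v2}
  B2 = {u3, v3}
  B3 = {u6, v6}
  B4 = {u11, v11}
  B5 = {u13, u14, v13, v14}
  B6 = {u15, v15}
  B7 = {u10, v10}
  B8 = {u7, v7}
  B9 = {u12, v12}
  B10 = {u5, v5}
  B11 = {u9, v9}
  B12 = {u1, v1}
  B13 = {u4, v4}
  B14 = {u8, v8}
u0 ∈ B0, v0 ∈ B0 → same block
Bisimilar ⇒ trace-equivalent.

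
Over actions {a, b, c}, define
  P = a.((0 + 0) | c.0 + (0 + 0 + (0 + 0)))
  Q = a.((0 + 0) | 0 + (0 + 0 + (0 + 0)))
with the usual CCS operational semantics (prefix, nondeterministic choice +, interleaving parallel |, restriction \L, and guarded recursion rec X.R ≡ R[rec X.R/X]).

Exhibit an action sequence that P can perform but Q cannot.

ac

LTS(P): 3 reachable states
  m0 = a.((0 + 0) | c.0 + (0 + 0 + (0 + 0))) :: =a=> m1
  m1 = (0 + 0) | c.0 + (0 + 0 + (0 + 0)) :: =c=> m2
  m2 = (0 + 0) | 0 :: deadlocked
LTS(Q): 2 reachable states
  n0 = a.((0 + 0) | 0 + (0 + 0 + (0 + 0))) :: =a=> n1
  n1 = (0 + 0) | 0 + (0 + 0 + (0 + 0)) :: deadlocked
Executing ac from P (initial set {m0}):
  after a @ step 1: {m1}
  after c @ step 2: {m2}
  P completes σ.
Executing ac from Q (initial set {n0}):
  after a @ step 1: {n1}
  after c @ step 2: ∅ (Q stuck)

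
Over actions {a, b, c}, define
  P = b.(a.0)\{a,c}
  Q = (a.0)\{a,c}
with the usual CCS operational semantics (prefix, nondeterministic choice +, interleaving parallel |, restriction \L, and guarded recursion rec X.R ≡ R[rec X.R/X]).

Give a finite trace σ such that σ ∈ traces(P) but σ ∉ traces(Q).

b

Reachable graph of P (2 states):
  p0 = b.(a.0)\{a,c} | --b--▸ p1
  p1 = (a.0)\{a,c} | (no moves)
Reachable graph of Q (1 states):
  q0 = (a.0)\{a,c} | (no moves)
Executing b from P (initial set {p0}):
  after b @ step 1: {p1}
  P completes σ.
Executing b from Q (initial set {q0}):
  after b @ step 1: no successor for Q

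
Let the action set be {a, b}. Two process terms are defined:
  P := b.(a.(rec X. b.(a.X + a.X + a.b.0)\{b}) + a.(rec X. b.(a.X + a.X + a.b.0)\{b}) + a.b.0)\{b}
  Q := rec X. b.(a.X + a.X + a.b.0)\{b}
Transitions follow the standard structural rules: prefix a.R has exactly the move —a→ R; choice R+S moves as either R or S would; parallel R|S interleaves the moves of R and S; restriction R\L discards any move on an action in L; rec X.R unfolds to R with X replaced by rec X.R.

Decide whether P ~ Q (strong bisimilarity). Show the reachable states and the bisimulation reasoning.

P's transition system — 4 states:
  m0 = b.(a.(rec X. b.(a.X + a.X + a.b.0)\{b}) + a.(rec X. b.(a.X + a.X + a.b.0)\{b}) + a.b.0)\{b} has moves --b--▸ m1
  m1 = (a.(rec X. b.(a.X + a.X + a.b.0)\{b}) + a.(rec X. b.(a.X + a.X + a.b.0)\{b}) + a.b.0)\{b} has moves --a--▸ m2, --a--▸ m3
  m2 = (b.0)\{b} has moves stopped
  m3 = (rec X. b.(a.X + a.X + a.b.0)\{b})\{b} has moves stopped
Q's transition system — 4 states:
  n0 = rec X. b.(a.X + a.X + a.b.0)\{b} has moves --b--▸ n1
  n1 = (a.(rec X. b.(a.X + a.X + a.b.0)\{b}) + a.(rec X. b.(a.X + a.X + a.b.0)\{b}) + a.b.0)\{b} has moves --a--▸ n2, --a--▸ n3
  n2 = (b.0)\{b} has moves stopped
  n3 = (rec X. b.(a.X + a.X + a.b.0)\{b})\{b} has moves stopped
Bisimilarity quotient blocks:
  B0 = {m0, n0}
  B1 = {m1, n1}
  B2 = {m2, m3, n2, n3}
m0 ∈ B0, n0 ∈ B0 → same block

YES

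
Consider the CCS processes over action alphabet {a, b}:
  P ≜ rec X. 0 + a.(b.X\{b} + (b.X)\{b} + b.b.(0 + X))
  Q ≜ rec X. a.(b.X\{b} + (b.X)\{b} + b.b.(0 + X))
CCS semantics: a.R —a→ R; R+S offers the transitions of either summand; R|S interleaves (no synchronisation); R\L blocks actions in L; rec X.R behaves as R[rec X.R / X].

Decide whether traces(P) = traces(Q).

YES

LTS(P): 6 reachable states
  m0 = rec X. 0 + a.(b.X\{b} + (b.X)\{b} + b.b.(0 + X)) | --a--▸ m1
  m1 = b.(rec X. 0 + a.(b.X\{b} + (b.X)\{b} + b.b.(0 + X)))\{b} + (b.(rec X. 0 + a.(b.X\{b} + (b.X)\{b} + b.b.(0 + X))))\{b} + b.b.(0 + (rec X. 0 + a.(b.X\{b} + (b.X)\{b} + b.b.(0 + X)))) | --b--▸ m2, --b--▸ m3
  m2 = (rec X. 0 + a.(b.X\{b} + (b.X)\{b} + b.b.(0 + X)))\{b} | --a--▸ m4
  m3 = b.(0 + (rec X. 0 + a.(b.X\{b} + (b.X)\{b} + b.b.(0 + X)))) | --b--▸ m5
  m4 = (b.(rec X. 0 + a.(b.X\{b} + (b.X)\{b} + b.b.(0 + X)))\{b} + (b.(rec X. 0 + a.(b.X\{b} + (b.X)\{b} + b.b.(0 + X))))\{b} + b.b.(0 + (rec X. 0 + a.(b.X\{b} + (b.X)\{b} + b.b.(0 + X)))))\{b} | stopped
  m5 = 0 + (rec X. 0 + a.(b.X\{b} + (b.X)\{b} + b.b.(0 + X))) | --a--▸ m1
LTS(Q): 6 reachable states
  n0 = rec X. a.(b.X\{b} + (b.X)\{b} + b.b.(0 + X)) | --a--▸ n1
  n1 = b.(rec X. a.(b.X\{b} + (b.X)\{b} + b.b.(0 + X)))\{b} + (b.(rec X. a.(b.X\{b} + (b.X)\{b} + b.b.(0 + X))))\{b} + b.b.(0 + (rec X. a.(b.X\{b} + (b.X)\{b} + b.b.(0 + X)))) | --b--▸ n2, --b--▸ n3
  n2 = (rec X. a.(b.X\{b} + (b.X)\{b} + b.b.(0 + X)))\{b} | --a--▸ n4
  n3 = b.(0 + (rec X. a.(b.X\{b} + (b.X)\{b} + b.b.(0 + X)))) | --b--▸ n5
  n4 = (b.(rec X. a.(b.X\{b} + (b.X)\{b} + b.b.(0 + X)))\{b} + (b.(rec X. a.(b.X\{b} + (b.X)\{b} + b.b.(0 + X))))\{b} + b.b.(0 + (rec X. a.(b.X\{b} + (b.X)\{b} + b.b.(0 + X)))))\{b} | stopped
  n5 = 0 + (rec X. a.(b.X\{b} + (b.X)\{b} + b.b.(0 + X))) | --a--▸ n1
Coarsest stable partition (strong bisimilarity classes):
  B0 = {m0, m5, n0, n5}
  B1 = {m1, n1}
  B2 = {m3, n3}
  B3 = {m2, n2}
  B4 = {m4, n4}
m0 ∈ B0, n0 ∈ B0 → same block
Bisimilar ⇒ trace-equivalent.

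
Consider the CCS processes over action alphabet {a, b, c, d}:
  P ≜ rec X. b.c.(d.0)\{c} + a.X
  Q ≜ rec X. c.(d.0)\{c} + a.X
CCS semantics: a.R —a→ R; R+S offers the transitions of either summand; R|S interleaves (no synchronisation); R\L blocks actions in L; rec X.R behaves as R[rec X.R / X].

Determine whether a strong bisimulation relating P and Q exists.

P's transition system — 4 states:
  p0 = rec X. b.c.(d.0)\{c} + a.X :: -a-> p0, -b-> p1
  p1 = c.(d.0)\{c} :: -c-> p2
  p2 = (d.0)\{c} :: -d-> p3
  p3 = 0\{c} :: deadlocked
Q's transition system — 3 states:
  q0 = rec X. c.(d.0)\{c} + a.X :: -a-> q0, -c-> q1
  q1 = (d.0)\{c} :: -d-> q2
  q2 = 0\{c} :: deadlocked
Partition-refinement fixed point:
  B0 = {p0}
  B1 = {p1}
  B2 = {p2, q1}
  B3 = {p3, q2}
  B4 = {q0}
p0 ∈ B0, q0 ∈ B4 → different blocks

P ≁ Q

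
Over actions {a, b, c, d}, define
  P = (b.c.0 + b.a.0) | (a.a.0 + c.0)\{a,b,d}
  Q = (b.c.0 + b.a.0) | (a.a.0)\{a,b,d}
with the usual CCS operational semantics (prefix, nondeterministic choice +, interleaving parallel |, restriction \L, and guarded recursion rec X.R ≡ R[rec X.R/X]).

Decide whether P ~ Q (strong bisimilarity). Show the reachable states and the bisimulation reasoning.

Reachable graph of P (8 states):
  u0 = (b.c.0 + b.a.0) | (a.a.0 + c.0)\{a,b,d} ⊢ —b→ u1, —b→ u2, —c→ u3
  u1 = a.0 | (a.a.0 + c.0)\{a,b,d} ⊢ —a→ u4, —c→ u5
  u2 = c.0 | (a.a.0 + c.0)\{a,b,d} ⊢ —c→ u4, —c→ u6
  u3 = (b.c.0 + b.a.0) | 0\{a,b,d} ⊢ —b→ u5, —b→ u6
  u4 = 0 | (a.a.0 + c.0)\{a,b,d} ⊢ —c→ u7
  u5 = a.0 | 0\{a,b,d} ⊢ —a→ u7
  u6 = c.0 | 0\{a,b,d} ⊢ —c→ u7
  u7 = 0 | 0\{a,b,d} ⊢ stopped
Reachable graph of Q (4 states):
  v0 = (b.c.0 + b.a.0) | (a.a.0)\{a,b,d} ⊢ —b→ v1, —b→ v2
  v1 = a.0 | (a.a.0)\{a,b,d} ⊢ —a→ v3
  v2 = c.0 | (a.a.0)\{a,b,d} ⊢ —c→ v3
  v3 = 0 | (a.a.0)\{a,b,d} ⊢ stopped
Coarsest stable partition (strong bisimilarity classes):
  B0 = {u0}
  B1 = {u1}
  B2 = {u5, v1}
  B3 = {u7, v3}
  B4 = {u4, u6, v2}
  B5 = {u3, v0}
  B6 = {u2}
u0 ∈ B0, v0 ∈ B5 → different blocks

not bisimilar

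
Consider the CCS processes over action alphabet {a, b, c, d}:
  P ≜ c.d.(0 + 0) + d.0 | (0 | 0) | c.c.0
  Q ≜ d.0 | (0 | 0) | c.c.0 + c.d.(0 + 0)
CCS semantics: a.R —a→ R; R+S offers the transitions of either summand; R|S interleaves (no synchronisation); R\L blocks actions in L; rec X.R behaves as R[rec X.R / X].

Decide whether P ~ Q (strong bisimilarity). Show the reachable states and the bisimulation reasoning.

Reachable graph of P (8 states):
  m0 = c.d.(0 + 0) + d.0 | (0 | 0) | c.c.0 | ··c··> m1, ··c··> m2, ··d··> m3
  m1 = d.(0 + 0) | ··d··> m4
  m2 = d.0 | (0 | 0) | c.0 | ··c··> m5, ··d··> m6
  m3 = 0 | (0 | 0) | c.c.0 | ··c··> m6
  m4 = 0 + 0 | (no moves)
  m5 = d.0 | (0 | 0) | 0 | ··d··> m7
  m6 = 0 | (0 | 0) | c.0 | ··c··> m7
  m7 = 0 | (0 | 0) | 0 | (no moves)
Reachable graph of Q (8 states):
  n0 = d.0 | (0 | 0) | c.c.0 + c.d.(0 + 0) | ··c··> n1, ··c··> n2, ··d··> n3
  n1 = d.(0 + 0) | ··d··> n4
  n2 = d.0 | (0 | 0) | c.0 | ··c··> n5, ··d··> n6
  n3 = 0 | (0 | 0) | c.c.0 | ··c··> n6
  n4 = 0 + 0 | (no moves)
  n5 = d.0 | (0 | 0) | 0 | ··d··> n7
  n6 = 0 | (0 | 0) | c.0 | ··c··> n7
  n7 = 0 | (0 | 0) | 0 | (no moves)
Partition-refinement fixed point:
  B0 = {m0, n0}
  B1 = {m2, n2}
  B2 = {m1, m5, n1, n5}
  B3 = {m4, m7, n4, n7}
  B4 = {m6, n6}
  B5 = {m3, n3}
m0 ∈ B0, n0 ∈ B0 → same block

P ~ Q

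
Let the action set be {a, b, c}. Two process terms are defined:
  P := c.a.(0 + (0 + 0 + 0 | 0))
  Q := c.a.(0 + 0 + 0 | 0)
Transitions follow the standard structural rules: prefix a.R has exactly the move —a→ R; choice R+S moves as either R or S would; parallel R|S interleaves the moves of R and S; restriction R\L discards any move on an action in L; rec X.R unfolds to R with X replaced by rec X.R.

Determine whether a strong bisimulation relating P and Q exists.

P ~ Q

P's transition system — 3 states:
  u0 = c.a.(0 + (0 + 0 + 0 | 0)) :: ··c··> u1
  u1 = a.(0 + (0 + 0 + 0 | 0)) :: ··a··> u2
  u2 = 0 + (0 + 0 + 0 | 0) :: ∅
Q's transition system — 3 states:
  v0 = c.a.(0 + 0 + 0 | 0) :: ··c··> v1
  v1 = a.(0 + 0 + 0 | 0) :: ··a··> v2
  v2 = 0 + 0 + 0 | 0 :: ∅
Partition-refinement fixed point:
  B0 = {u0, v0}
  B1 = {u1, v1}
  B2 = {u2, v2}
u0 ∈ B0, v0 ∈ B0 → same block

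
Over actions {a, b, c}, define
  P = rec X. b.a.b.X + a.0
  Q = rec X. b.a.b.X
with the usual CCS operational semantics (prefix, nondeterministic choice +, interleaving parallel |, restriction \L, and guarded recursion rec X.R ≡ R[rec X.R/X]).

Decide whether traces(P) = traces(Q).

Reachable graph of P (4 states):
  s0 = rec X. b.a.b.X + a.0 | —a→ s1, —b→ s2
  s1 = 0 | stopped
  s2 = a.b.(rec X. b.a.b.X + a.0) | —a→ s3
  s3 = b.(rec X. b.a.b.X + a.0) | —b→ s0
Reachable graph of Q (3 states):
  t0 = rec X. b.a.b.X | —b→ t1
  t1 = a.b.(rec X. b.a.b.X) | —a→ t2
  t2 = b.(rec X. b.a.b.X) | —b→ t0
Run σ = ⟨a⟩ on P: start {s0}
  [1] a ⇒ {s1}
  ✓ P
Run σ = ⟨a⟩ on Q: start {t0}
  [1] a ⇒ no successor for Q

NO — witness ⟨a⟩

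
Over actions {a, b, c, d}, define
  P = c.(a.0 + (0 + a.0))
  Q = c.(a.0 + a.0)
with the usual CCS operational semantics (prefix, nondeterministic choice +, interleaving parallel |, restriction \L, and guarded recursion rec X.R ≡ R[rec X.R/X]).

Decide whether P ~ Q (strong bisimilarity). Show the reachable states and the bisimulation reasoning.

P's transition system — 3 states:
  m0 = c.(a.0 + (0 + a.0)) ⊢ =c=> m1
  m1 = a.0 + (0 + a.0) ⊢ =a=> m2
  m2 = 0 ⊢ ·
Q's transition system — 3 states:
  n0 = c.(a.0 + a.0) ⊢ =c=> n1
  n1 = a.0 + a.0 ⊢ =a=> n2
  n2 = 0 ⊢ ·
Coarsest stable partition (strong bisimilarity classes):
  B0 = {m0, n0}
  B1 = {m1, n1}
  B2 = {m2, n2}
m0 ∈ B0, n0 ∈ B0 → same block

YES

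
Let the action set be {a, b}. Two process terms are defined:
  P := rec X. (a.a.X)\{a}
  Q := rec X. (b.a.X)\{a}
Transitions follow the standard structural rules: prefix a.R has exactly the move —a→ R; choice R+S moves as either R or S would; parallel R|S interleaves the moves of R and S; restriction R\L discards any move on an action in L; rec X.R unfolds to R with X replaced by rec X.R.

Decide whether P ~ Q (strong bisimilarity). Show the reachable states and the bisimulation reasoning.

LTS(P): 1 reachable states
  u0 = rec X. (a.a.X)\{a} has moves ·
LTS(Q): 2 reachable states
  v0 = rec X. (b.a.X)\{a} has moves —b→ v1
  v1 = (a.(rec X. (b.a.X)\{a}))\{a} has moves ·
Partition-refinement fixed point:
  B0 = {u0, v1}
  B1 = {v0}
u0 ∈ B0, v0 ∈ B1 → different blocks

not bisimilar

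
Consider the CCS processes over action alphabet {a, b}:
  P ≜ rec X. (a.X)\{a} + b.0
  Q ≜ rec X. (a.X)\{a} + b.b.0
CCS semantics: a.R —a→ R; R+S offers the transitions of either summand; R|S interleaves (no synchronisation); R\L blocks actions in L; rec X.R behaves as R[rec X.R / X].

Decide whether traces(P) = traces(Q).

Reachable graph of P (2 states):
  s0 = rec X. (a.X)\{a} + b.0 | -b-> s1
  s1 = 0 | (no moves)
Reachable graph of Q (3 states):
  t0 = rec X. (a.X)\{a} + b.b.0 | -b-> t1
  t1 = b.0 | -b-> t2
  t2 = 0 | (no moves)
Executing bb from Q (initial set {t0}):
  after b @ step 1: {t1}
  after b @ step 2: {t2}
  ✓ Q
Executing bb from P (initial set {s0}):
  after b @ step 1: {s1}
  after b @ step 2: no successor for P

traces(P) ≠ traces(Q) — witness ⟨bb⟩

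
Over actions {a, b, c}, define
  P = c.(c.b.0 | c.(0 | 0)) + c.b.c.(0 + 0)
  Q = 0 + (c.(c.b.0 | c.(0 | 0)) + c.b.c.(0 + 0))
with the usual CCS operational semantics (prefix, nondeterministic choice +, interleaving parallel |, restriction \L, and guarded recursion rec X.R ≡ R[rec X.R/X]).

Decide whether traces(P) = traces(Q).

YES

P's transition system — 10 states:
  u0 = c.(c.b.0 | c.(0 | 0)) + c.b.c.(0 + 0) | ··c··> u1, ··c··> u2
  u1 = b.c.(0 + 0) | ··b··> u3
  u2 = c.b.0 | c.(0 | 0) | ··c··> u4, ··c··> u5
  u3 = c.(0 + 0) | ··c··> u6
  u4 = b.0 | c.(0 | 0) | ··b··> u7, ··c··> u8
  u5 = c.b.0 | (0 | 0) | ··c··> u8
  u6 = 0 + 0 | (no moves)
  u7 = 0 | c.(0 | 0) | ··c··> u9
  u8 = b.0 | (0 | 0) | ··b··> u9
  u9 = 0 | (0 | 0) | (no moves)
Q's transition system — 10 states:
  v0 = 0 + (c.(c.b.0 | c.(0 | 0)) + c.b.c.(0 + 0)) | ··c··> v1, ··c··> v2
  v1 = b.c.(0 + 0) | ··b··> v3
  v2 = c.b.0 | c.(0 | 0) | ··c··> v4, ··c··> v5
  v3 = c.(0 + 0) | ··c··> v6
  v4 = b.0 | c.(0 | 0) | ··b··> v7, ··c··> v8
  v5 = c.b.0 | (0 | 0) | ··c··> v8
  v6 = 0 + 0 | (no moves)
  v7 = 0 | c.(0 | 0) | ··c··> v9
  v8 = b.0 | (0 | 0) | ··b··> v9
  v9 = 0 | (0 | 0) | (no moves)
Coarsest stable partition (strong bisimilarity classes):
  B0 = {u0, v0}
  B1 = {u2, v2}
  B2 = {u4, v4}
  B3 = {u3, u7, v3, v7}
  B4 = {u6, u9, v6, v9}
  B5 = {u8, v8}
  B6 = {u5, v5}
  B7 = {u1, v1}
u0 ∈ B0, v0 ∈ B0 → same block
Bisimilar ⇒ trace-equivalent.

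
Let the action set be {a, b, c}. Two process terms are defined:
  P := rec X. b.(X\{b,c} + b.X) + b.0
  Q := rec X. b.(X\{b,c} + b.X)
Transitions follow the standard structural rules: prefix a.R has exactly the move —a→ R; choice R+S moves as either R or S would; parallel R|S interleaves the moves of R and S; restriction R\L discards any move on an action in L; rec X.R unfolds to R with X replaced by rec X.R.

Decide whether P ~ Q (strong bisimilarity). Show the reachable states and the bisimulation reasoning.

Reachable graph of P (3 states):
  m0 = rec X. b.(X\{b,c} + b.X) + b.0 → ··b··> m1, ··b··> m2
  m1 = (rec X. b.(X\{b,c} + b.X) + b.0)\{b,c} + b.(rec X. b.(X\{b,c} + b.X) + b.0) → ··b··> m0
  m2 = 0 → ∅
Reachable graph of Q (2 states):
  n0 = rec X. b.(X\{b,c} + b.X) → ··b··> n1
  n1 = (rec X. b.(X\{b,c} + b.X))\{b,c} + b.(rec X. b.(X\{b,c} + b.X)) → ··b··> n0
Bisimilarity quotient blocks:
  B0 = {m0}
  B1 = {m1}
  B2 = {m2}
  B3 = {n0, n1}
m0 ∈ B0, n0 ∈ B3 → different blocks

NO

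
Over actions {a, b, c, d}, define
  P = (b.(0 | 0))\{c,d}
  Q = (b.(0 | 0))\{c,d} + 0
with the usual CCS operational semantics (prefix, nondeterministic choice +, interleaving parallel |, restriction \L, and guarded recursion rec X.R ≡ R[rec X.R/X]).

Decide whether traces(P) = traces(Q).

trace-equivalent

P's transition system — 2 states:
  u0 = (b.(0 | 0))\{c,d} :: -b-> u1
  u1 = (0 | 0)\{c,d} :: ·
Q's transition system — 2 states:
  v0 = (b.(0 | 0))\{c,d} + 0 :: -b-> v1
  v1 = (0 | 0)\{c,d} :: ·
Partition-refinement fixed point:
  B0 = {u0, v0}
  B1 = {u1, v1}
u0 ∈ B0, v0 ∈ B0 → same block
Bisimilar ⇒ trace-equivalent.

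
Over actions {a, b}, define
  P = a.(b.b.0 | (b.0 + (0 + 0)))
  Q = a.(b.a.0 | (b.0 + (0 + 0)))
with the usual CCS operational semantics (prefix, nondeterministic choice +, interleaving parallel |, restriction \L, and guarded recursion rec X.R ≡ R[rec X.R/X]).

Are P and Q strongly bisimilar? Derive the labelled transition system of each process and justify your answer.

not bisimilar

Reachable graph of P (7 states):
  p0 = a.(b.b.0 | (b.0 + (0 + 0))) ⊢ ··a··> p1
  p1 = b.b.0 | (b.0 + (0 + 0)) ⊢ ··b··> p2, ··b··> p3
  p2 = b.0 | (b.0 + (0 + 0)) ⊢ ··b··> p4, ··b··> p5
  p3 = b.b.0 | 0 ⊢ ··b··> p5
  p4 = 0 | (b.0 + (0 + 0)) ⊢ ··b··> p6
  p5 = b.0 | 0 ⊢ ··b··> p6
  p6 = 0 | 0 ⊢ stopped
Reachable graph of Q (7 states):
  q0 = a.(b.a.0 | (b.0 + (0 + 0))) ⊢ ··a··> q1
  q1 = b.a.0 | (b.0 + (0 + 0)) ⊢ ··b··> q2, ··b··> q3
  q2 = a.0 | (b.0 + (0 + 0)) ⊢ ··a··> q4, ··b··> q5
  q3 = b.a.0 | 0 ⊢ ··b··> q5
  q4 = 0 | (b.0 + (0 + 0)) ⊢ ··b··> q6
  q5 = a.0 | 0 ⊢ ··a··> q6
  q6 = 0 | 0 ⊢ stopped
Partition-refinement fixed point:
  B0 = {p0}
  B1 = {p1}
  B2 = {p2, p3}
  B3 = {p4, p5, q4}
  B4 = {p6, q6}
  B5 = {q0}
  B6 = {q1}
  B7 = {q3}
  B8 = {q5}
  B9 = {q2}
p0 ∈ B0, q0 ∈ B5 → different blocks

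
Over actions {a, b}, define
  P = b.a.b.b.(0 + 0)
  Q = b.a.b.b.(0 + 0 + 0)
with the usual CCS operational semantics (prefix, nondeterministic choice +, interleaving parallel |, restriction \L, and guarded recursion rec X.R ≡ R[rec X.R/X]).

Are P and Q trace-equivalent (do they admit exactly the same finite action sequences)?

trace-equivalent

P's transition system — 5 states:
  p0 = b.a.b.b.(0 + 0) → —b→ p1
  p1 = a.b.b.(0 + 0) → —a→ p2
  p2 = b.b.(0 + 0) → —b→ p3
  p3 = b.(0 + 0) → —b→ p4
  p4 = 0 + 0 → stopped
Q's transition system — 5 states:
  q0 = b.a.b.b.(0 + 0 + 0) → —b→ q1
  q1 = a.b.b.(0 + 0 + 0) → —a→ q2
  q2 = b.b.(0 + 0 + 0) → —b→ q3
  q3 = b.(0 + 0 + 0) → —b→ q4
  q4 = 0 + 0 + 0 → stopped
Bisimilarity quotient blocks:
  B0 = {p0, q0}
  B1 = {p1, q1}
  B2 = {p2, q2}
  B3 = {p3, q3}
  B4 = {p4, q4}
p0 ∈ B0, q0 ∈ B0 → same block
Bisimilar ⇒ trace-equivalent.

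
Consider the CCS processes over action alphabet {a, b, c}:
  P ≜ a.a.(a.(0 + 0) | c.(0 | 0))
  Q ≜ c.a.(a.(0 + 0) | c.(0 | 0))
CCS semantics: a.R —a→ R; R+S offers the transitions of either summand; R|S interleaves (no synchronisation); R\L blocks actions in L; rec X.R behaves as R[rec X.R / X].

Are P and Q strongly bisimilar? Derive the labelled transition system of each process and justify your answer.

Reachable graph of P (6 states):
  u0 = a.a.(a.(0 + 0) | c.(0 | 0)) → ··a··> u1
  u1 = a.(a.(0 + 0) | c.(0 | 0)) → ··a··> u2
  u2 = a.(0 + 0) | c.(0 | 0) → ··a··> u3, ··c··> u4
  u3 = (0 + 0) | c.(0 | 0) → ··c··> u5
  u4 = a.(0 + 0) | (0 | 0) → ··a··> u5
  u5 = (0 + 0) | (0 | 0) → ∅
Reachable graph of Q (6 states):
  v0 = c.a.(a.(0 + 0) | c.(0 | 0)) → ··c··> v1
  v1 = a.(a.(0 + 0) | c.(0 | 0)) → ··a··> v2
  v2 = a.(0 + 0) | c.(0 | 0) → ··a··> v3, ··c··> v4
  v3 = (0 + 0) | c.(0 | 0) → ··c··> v5
  v4 = a.(0 + 0) | (0 | 0) → ··a··> v5
  v5 = (0 + 0) | (0 | 0) → ∅
Partition-refinement fixed point:
  B0 = {u0}
  B1 = {u1, v1}
  B2 = {u2, v2}
  B3 = {u3, v3}
  B4 = {u5, v5}
  B5 = {u4, v4}
  B6 = {v0}
u0 ∈ B0, v0 ∈ B6 → different blocks

P ≁ Q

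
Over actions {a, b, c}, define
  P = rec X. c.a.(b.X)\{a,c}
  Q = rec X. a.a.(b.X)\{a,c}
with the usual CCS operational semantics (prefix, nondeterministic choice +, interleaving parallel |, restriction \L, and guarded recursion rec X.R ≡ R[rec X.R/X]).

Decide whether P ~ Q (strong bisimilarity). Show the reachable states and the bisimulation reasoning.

Reachable graph of P (4 states):
  p0 = rec X. c.a.(b.X)\{a,c} has moves —c→ p1
  p1 = a.(b.(rec X. c.a.(b.X)\{a,c}))\{a,c} has moves —a→ p2
  p2 = (b.(rec X. c.a.(b.X)\{a,c}))\{a,c} has moves —b→ p3
  p3 = (rec X. c.a.(b.X)\{a,c})\{a,c} has moves deadlocked
Reachable graph of Q (4 states):
  q0 = rec X. a.a.(b.X)\{a,c} has moves —a→ q1
  q1 = a.(b.(rec X. a.a.(b.X)\{a,c}))\{a,c} has moves —a→ q2
  q2 = (b.(rec X. a.a.(b.X)\{a,c}))\{a,c} has moves —b→ q3
  q3 = (rec X. a.a.(b.X)\{a,c})\{a,c} has moves deadlocked
Bisimilarity quotient blocks:
  B0 = {p0}
  B1 = {p1, q1}
  B2 = {p2, q2}
  B3 = {p3, q3}
  B4 = {q0}
p0 ∈ B0, q0 ∈ B4 → different blocks

NO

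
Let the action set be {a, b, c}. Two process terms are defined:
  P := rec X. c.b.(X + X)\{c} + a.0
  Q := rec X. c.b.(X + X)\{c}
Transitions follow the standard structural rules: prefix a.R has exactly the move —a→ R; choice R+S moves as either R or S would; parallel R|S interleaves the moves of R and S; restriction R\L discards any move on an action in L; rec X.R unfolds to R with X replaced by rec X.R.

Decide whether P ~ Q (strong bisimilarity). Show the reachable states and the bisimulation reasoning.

LTS(P): 5 reachable states
  m0 = rec X. c.b.(X + X)\{c} + a.0 → ··a··> m1, ··c··> m2
  m1 = 0 → ·
  m2 = b.((rec X. c.b.(X + X)\{c} + a.0) + (rec X. c.b.(X + X)\{c} + a.0))\{c} → ··b··> m3
  m3 = ((rec X. c.b.(X + X)\{c} + a.0) + (rec X. c.b.(X + X)\{c} + a.0))\{c} → ··a··> m4
  m4 = 0\{c} → ·
LTS(Q): 3 reachable states
  n0 = rec X. c.b.(X + X)\{c} → ··c··> n1
  n1 = b.((rec X. c.b.(X + X)\{c}) + (rec X. c.b.(X + X)\{c}))\{c} → ··b··> n2
  n2 = ((rec X. c.b.(X + X)\{c}) + (rec X. c.b.(X + X)\{c}))\{c} → ·
Partition-refinement fixed point:
  B0 = {m0}
  B1 = {m1, m4, n2}
  B2 = {m2}
  B3 = {m3}
  B4 = {n0}
  B5 = {n1}
m0 ∈ B0, n0 ∈ B4 → different blocks

P ≁ Q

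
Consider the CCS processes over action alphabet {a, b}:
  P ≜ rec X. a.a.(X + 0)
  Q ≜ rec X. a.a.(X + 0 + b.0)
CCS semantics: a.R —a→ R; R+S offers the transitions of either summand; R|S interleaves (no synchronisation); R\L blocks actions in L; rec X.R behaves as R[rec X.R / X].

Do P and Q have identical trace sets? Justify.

Reachable graph of P (3 states):
  p0 = rec X. a.a.(X + 0) | --a--▸ p1
  p1 = a.((rec X. a.a.(X + 0)) + 0) | --a--▸ p2
  p2 = (rec X. a.a.(X + 0)) + 0 | --a--▸ p1
Reachable graph of Q (4 states):
  q0 = rec X. a.a.(X + 0 + b.0) | --a--▸ q1
  q1 = a.((rec X. a.a.(X + 0 + b.0)) + 0 + b.0) | --a--▸ q2
  q2 = (rec X. a.a.(X + 0 + b.0)) + 0 + b.0 | --a--▸ q1, --b--▸ q3
  q3 = 0 | ·
Trace ⟨aab⟩ through Q, begin at {q0}:
  after a @ step 1: {q1}
  after a @ step 2: {q2}
  after b @ step 3: {q3}
  Q completes σ.
Trace ⟨aab⟩ through P, begin at {p0}:
  after a @ step 1: {p1}
  after a @ step 2: {p2}
  after b @ step 3: ∅ (P stuck)

trace-distinct — witness ⟨aab⟩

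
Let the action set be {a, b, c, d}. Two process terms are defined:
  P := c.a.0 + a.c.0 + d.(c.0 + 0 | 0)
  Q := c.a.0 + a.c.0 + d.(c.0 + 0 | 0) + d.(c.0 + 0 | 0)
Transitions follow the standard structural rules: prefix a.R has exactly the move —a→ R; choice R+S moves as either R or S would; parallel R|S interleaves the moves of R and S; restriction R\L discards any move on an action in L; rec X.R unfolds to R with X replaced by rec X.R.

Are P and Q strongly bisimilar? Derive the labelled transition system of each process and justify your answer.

bisimilar

Reachable graph of P (5 states):
  p0 = c.a.0 + a.c.0 + d.(c.0 + 0 | 0) :: =a=> p1, =c=> p2, =d=> p3
  p1 = c.0 :: =c=> p4
  p2 = a.0 :: =a=> p4
  p3 = c.0 + 0 | 0 :: =c=> p4
  p4 = 0 :: stopped
Reachable graph of Q (5 states):
  q0 = c.a.0 + a.c.0 + d.(c.0 + 0 | 0) + d.(c.0 + 0 | 0) :: =a=> q1, =c=> q2, =d=> q3
  q1 = c.0 :: =c=> q4
  q2 = a.0 :: =a=> q4
  q3 = c.0 + 0 | 0 :: =c=> q4
  q4 = 0 :: stopped
Coarsest stable partition (strong bisimilarity classes):
  B0 = {p0, q0}
  B1 = {p2, q2}
  B2 = {p4, q4}
  B3 = {p1, p3, q1, q3}
p0 ∈ B0, q0 ∈ B0 → same block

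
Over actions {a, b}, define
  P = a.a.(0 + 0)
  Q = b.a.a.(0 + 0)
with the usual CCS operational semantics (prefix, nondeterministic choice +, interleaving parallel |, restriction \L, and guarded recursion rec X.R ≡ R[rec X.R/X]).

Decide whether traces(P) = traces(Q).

LTS(P): 3 reachable states
  p0 = a.a.(0 + 0) | --a--▸ p1
  p1 = a.(0 + 0) | --a--▸ p2
  p2 = 0 + 0 | (no moves)
LTS(Q): 4 reachable states
  q0 = b.a.a.(0 + 0) | --b--▸ q1
  q1 = a.a.(0 + 0) | --a--▸ q2
  q2 = a.(0 + 0) | --a--▸ q3
  q3 = 0 + 0 | (no moves)
Trace ⟨a⟩ through P, begin at {p0}:
  [1] a ⇒ {p1}
  — P admits the full trace.
Trace ⟨a⟩ through Q, begin at {q0}:
  [1] a ⇒ ∅ (Q stuck)

NO — witness ⟨a⟩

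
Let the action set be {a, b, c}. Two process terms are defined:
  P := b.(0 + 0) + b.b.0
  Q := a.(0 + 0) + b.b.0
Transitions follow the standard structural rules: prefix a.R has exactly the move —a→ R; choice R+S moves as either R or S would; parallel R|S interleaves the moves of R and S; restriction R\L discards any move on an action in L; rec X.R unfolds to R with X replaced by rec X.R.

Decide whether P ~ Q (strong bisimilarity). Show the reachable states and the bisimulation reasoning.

P ≁ Q

Reachable graph of P (4 states):
  s0 = b.(0 + 0) + b.b.0 | -b-> s1, -b-> s2
  s1 = 0 + 0 | deadlocked
  s2 = b.0 | -b-> s3
  s3 = 0 | deadlocked
Reachable graph of Q (4 states):
  t0 = a.(0 + 0) + b.b.0 | -a-> t1, -b-> t2
  t1 = 0 + 0 | deadlocked
  t2 = b.0 | -b-> t3
  t3 = 0 | deadlocked
Partition-refinement fixed point:
  B0 = {s0}
  B1 = {s2, t2}
  B2 = {s1, s3, t1, t3}
  B3 = {t0}
s0 ∈ B0, t0 ∈ B3 → different blocks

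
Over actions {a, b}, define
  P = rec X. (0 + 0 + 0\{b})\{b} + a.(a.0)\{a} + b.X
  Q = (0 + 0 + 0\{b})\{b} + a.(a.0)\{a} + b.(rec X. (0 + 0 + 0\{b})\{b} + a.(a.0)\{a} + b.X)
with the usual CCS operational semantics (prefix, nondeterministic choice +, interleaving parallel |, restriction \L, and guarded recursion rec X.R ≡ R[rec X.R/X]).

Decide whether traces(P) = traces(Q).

LTS(P): 2 reachable states
  s0 = rec X. (0 + 0 + 0\{b})\{b} + a.(a.0)\{a} + b.X :: =a=> s1, =b=> s0
  s1 = (a.0)\{a} :: ·
LTS(Q): 3 reachable states
  t0 = (0 + 0 + 0\{b})\{b} + a.(a.0)\{a} + b.(rec X. (0 + 0 + 0\{b})\{b} + a.(a.0)\{a} + b.X) :: =a=> t1, =b=> t2
  t1 = (a.0)\{a} :: ·
  t2 = rec X. (0 + 0 + 0\{b})\{b} + a.(a.0)\{a} + b.X :: =a=> t1, =b=> t2
Coarsest stable partition (strong bisimilarity classes):
  B0 = {s0, t0, t2}
  B1 = {s1, t1}
s0 ∈ B0, t0 ∈ B0 → same block
Bisimilar ⇒ trace-equivalent.

trace-equivalent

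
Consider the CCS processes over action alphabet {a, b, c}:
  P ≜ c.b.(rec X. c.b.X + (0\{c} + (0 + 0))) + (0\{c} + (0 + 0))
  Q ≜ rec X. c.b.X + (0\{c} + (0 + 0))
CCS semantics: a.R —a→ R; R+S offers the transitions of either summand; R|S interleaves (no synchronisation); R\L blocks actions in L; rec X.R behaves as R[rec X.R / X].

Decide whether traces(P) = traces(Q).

LTS(P): 3 reachable states
  p0 = c.b.(rec X. c.b.X + (0\{c} + (0 + 0))) + (0\{c} + (0 + 0)) :: ··c··> p1
  p1 = b.(rec X. c.b.X + (0\{c} + (0 + 0))) :: ··b··> p2
  p2 = rec X. c.b.X + (0\{c} + (0 + 0)) :: ··c··> p1
LTS(Q): 2 reachable states
  q0 = rec X. c.b.X + (0\{c} + (0 + 0)) :: ··c··> q1
  q1 = b.(rec X. c.b.X + (0\{c} + (0 + 0))) :: ··b··> q0
Partition-refinement fixed point:
  B0 = {p0, p2, q0}
  B1 = {p1, q1}
p0 ∈ B0, q0 ∈ B0 → same block
Bisimilar ⇒ trace-equivalent.

YES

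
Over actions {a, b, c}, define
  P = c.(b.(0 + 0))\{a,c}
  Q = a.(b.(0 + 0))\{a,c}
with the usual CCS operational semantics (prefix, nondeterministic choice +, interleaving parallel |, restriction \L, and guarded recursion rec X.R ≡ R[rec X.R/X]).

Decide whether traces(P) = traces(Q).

LTS(P): 3 reachable states
  p0 = c.(b.(0 + 0))\{a,c} | ··c··> p1
  p1 = (b.(0 + 0))\{a,c} | ··b··> p2
  p2 = (0 + 0)\{a,c} | (no moves)
LTS(Q): 3 reachable states
  q0 = a.(b.(0 + 0))\{a,c} | ··a··> q1
  q1 = (b.(0 + 0))\{a,c} | ··b··> q2
  q2 = (0 + 0)\{a,c} | (no moves)
Run σ = ⟨c⟩ on P: start {p0}
  [1] c ⇒ {p1}
  ✓ P
Run σ = ⟨c⟩ on Q: start {q0}
  [1] c ⇒ ∅  — Q cannot continue

NO — witness ⟨c⟩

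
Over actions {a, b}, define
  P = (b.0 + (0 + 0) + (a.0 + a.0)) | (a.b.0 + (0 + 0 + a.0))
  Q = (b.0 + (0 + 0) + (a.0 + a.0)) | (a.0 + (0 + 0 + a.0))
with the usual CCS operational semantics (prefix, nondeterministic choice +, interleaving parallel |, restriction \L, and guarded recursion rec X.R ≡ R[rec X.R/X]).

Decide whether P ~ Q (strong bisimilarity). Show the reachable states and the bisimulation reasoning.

P's transition system — 6 states:
  s0 = (b.0 + (0 + 0) + (a.0 + a.0)) | (a.b.0 + (0 + 0 + a.0)) ⊢ -a-> s1, -a-> s2, -a-> s3, -b-> s3
  s1 = (b.0 + (0 + 0) + (a.0 + a.0)) | 0 ⊢ -a-> s4, -b-> s4
  s2 = (b.0 + (0 + 0) + (a.0 + a.0)) | b.0 ⊢ -a-> s5, -b-> s1, -b-> s5
  s3 = 0 | (a.b.0 + (0 + 0 + a.0)) ⊢ -a-> s4, -a-> s5
  s4 = 0 | 0 ⊢ deadlocked
  s5 = 0 | b.0 ⊢ -b-> s4
Q's transition system — 4 states:
  t0 = (b.0 + (0 + 0) + (a.0 + a.0)) | (a.0 + (0 + 0 + a.0)) ⊢ -a-> t1, -a-> t2, -b-> t2
  t1 = (b.0 + (0 + 0) + (a.0 + a.0)) | 0 ⊢ -a-> t3, -b-> t3
  t2 = 0 | (a.0 + (0 + 0 + a.0)) ⊢ -a-> t3
  t3 = 0 | 0 ⊢ deadlocked
Partition-refinement fixed point:
  B0 = {s0}
  B1 = {s2}
  B2 = {s5}
  B3 = {s4, t3}
  B4 = {s1, t1}
  B5 = {s3}
  B6 = {t0}
  B7 = {t2}
s0 ∈ B0, t0 ∈ B6 → different blocks

not bisimilar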